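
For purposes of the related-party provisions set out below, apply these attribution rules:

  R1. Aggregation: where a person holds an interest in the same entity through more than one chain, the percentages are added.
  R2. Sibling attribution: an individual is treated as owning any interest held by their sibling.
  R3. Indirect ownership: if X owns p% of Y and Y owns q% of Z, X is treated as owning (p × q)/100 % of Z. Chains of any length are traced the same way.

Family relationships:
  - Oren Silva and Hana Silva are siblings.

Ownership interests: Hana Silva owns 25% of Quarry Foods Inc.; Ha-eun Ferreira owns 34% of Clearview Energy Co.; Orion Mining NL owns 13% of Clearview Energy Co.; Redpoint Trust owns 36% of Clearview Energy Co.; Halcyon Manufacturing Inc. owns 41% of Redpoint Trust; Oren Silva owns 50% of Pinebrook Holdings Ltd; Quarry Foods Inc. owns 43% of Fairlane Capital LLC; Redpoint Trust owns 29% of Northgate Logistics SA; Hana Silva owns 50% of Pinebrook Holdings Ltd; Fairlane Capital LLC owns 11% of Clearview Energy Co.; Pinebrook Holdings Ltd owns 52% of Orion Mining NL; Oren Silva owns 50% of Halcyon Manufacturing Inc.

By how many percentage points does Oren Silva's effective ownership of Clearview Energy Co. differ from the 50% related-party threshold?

By sibling attribution (R2), Oren Silva is treated as also owning Hana Silva's interest in Pinebrook Holdings Ltd, giving 50% + 50% = 100%.
By sibling attribution (R2), Oren Silva is treated as owning Hana Silva's 25% interest in Quarry Foods Inc.
Chain via Pinebrook Holdings Ltd → Orion Mining NL (R3): 100% × 52% × 13% = 6.76% of Clearview Energy Co.
Chain via Halcyon Manufacturing Inc. → Redpoint Trust (R3): 50% × 41% × 36% = 7.38% of Clearview Energy Co.
Chain via Quarry Foods Inc. → Fairlane Capital LLC (R3): 25% × 43% × 11% = 1.1825% of Clearview Energy Co.
Aggregating (R1): 6.76% + 7.38% + 1.1825% = 15.3225%.
15.3225% falls short of the 50% threshold by 34.6775 percentage points.

34.6775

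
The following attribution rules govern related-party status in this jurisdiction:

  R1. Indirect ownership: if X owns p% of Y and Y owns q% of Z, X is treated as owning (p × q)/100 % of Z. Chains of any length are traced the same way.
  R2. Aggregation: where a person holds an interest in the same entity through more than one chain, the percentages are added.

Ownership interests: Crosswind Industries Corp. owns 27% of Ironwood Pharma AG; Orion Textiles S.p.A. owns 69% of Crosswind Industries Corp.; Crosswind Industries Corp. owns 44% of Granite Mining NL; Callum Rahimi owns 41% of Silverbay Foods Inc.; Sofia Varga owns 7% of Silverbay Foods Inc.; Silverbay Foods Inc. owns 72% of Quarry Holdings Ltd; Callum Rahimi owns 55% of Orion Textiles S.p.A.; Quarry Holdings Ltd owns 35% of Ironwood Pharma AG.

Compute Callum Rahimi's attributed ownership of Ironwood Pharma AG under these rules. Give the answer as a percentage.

20.5785%

Chain via Orion Textiles S.p.A. → Crosswind Industries Corp. (R1): 55% × 69% × 27% = 10.2465% of Ironwood Pharma AG.
Chain via Silverbay Foods Inc. → Quarry Holdings Ltd (R1): 41% × 72% × 35% = 10.332% of Ironwood Pharma AG.
Aggregating (R2): 10.2465% + 10.332% = 20.5785%.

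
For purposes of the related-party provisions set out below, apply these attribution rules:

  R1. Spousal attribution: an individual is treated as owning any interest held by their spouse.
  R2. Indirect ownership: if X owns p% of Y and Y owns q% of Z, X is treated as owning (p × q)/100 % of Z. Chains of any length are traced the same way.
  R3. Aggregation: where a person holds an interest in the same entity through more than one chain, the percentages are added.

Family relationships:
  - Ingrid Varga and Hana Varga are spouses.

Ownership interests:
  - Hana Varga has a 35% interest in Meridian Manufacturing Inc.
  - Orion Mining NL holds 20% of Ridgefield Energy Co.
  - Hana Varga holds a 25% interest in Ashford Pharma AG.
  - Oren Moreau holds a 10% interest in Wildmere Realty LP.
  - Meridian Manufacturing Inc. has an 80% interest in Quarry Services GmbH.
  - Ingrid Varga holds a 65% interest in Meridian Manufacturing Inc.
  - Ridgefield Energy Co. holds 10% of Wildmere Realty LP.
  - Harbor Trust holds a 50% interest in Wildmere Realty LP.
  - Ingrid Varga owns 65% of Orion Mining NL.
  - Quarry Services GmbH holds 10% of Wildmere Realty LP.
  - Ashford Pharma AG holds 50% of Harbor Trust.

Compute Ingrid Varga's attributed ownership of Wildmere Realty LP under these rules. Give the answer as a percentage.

15.55%

By spousal attribution (R1), Ingrid Varga is treated as also owning Hana Varga's interest in Meridian Manufacturing Inc, giving 65% + 35% = 100%.
By spousal attribution (R1), Ingrid Varga is treated as owning Hana Varga's 25% interest in Ashford Pharma AG.
Chain via Orion Mining NL → Ridgefield Energy Co. (R2): 65% × 20% × 10% = 1.3% of Wildmere Realty LP.
Chain via Meridian Manufacturing Inc. → Quarry Services GmbH (R2): 100% × 80% × 10% = 8% of Wildmere Realty LP.
Chain via Ashford Pharma AG → Harbor Trust (R2): 25% × 50% × 50% = 6.25% of Wildmere Realty LP.
Aggregating (R3): 1.3% + 8% + 6.25% = 15.55%.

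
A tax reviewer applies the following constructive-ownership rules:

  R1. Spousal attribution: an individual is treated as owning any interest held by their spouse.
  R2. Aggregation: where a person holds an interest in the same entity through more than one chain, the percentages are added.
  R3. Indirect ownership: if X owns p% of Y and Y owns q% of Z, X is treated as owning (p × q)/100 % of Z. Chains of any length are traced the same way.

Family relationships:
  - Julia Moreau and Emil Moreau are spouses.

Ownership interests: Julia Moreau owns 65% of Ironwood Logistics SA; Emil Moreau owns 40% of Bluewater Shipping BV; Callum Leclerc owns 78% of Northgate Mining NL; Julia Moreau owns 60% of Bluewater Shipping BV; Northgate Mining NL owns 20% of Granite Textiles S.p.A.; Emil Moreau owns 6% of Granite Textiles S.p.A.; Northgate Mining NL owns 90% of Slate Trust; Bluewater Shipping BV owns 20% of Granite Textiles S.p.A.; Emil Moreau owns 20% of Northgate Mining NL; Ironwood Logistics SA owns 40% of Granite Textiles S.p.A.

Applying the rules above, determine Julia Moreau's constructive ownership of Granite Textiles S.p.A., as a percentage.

By spousal attribution (R1), Julia Moreau is treated as also owning Emil Moreau's interest in Bluewater Shipping BV, giving 60% + 40% = 100%.
By spousal attribution (R1), Julia Moreau is treated as owning Emil Moreau's 20% interest in Northgate Mining NL.
By spousal attribution (R1), Julia Moreau is treated as owning Emil Moreau's 6% interest in Granite Textiles S.p.A.
Chain via Ironwood Logistics SA (R3): 65% × 40% = 26% of Granite Textiles S.p.A.
Chain via Bluewater Shipping BV (R3): 100% × 20% = 20% of Granite Textiles S.p.A.
Chain via Northgate Mining NL (R3): 20% × 20% = 4% of Granite Textiles S.p.A.
Direct interest in Granite Textiles S.p.A: 6%.
Aggregating (R2): 26% + 20% + 4% + 6% = 56%.

56%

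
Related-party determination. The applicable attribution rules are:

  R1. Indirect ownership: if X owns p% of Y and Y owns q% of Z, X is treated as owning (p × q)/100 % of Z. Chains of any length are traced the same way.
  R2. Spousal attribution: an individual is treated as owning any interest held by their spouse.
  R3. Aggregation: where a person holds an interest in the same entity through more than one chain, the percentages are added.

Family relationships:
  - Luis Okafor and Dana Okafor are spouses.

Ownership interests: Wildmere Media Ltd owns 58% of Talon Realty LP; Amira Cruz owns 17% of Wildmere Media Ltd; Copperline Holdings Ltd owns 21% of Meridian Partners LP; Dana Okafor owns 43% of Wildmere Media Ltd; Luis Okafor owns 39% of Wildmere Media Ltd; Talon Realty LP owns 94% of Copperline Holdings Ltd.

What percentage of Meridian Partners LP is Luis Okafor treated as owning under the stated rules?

9.388344%

By spousal attribution (R2), Luis Okafor is treated as also owning Dana Okafor's interest in Wildmere Media Ltd, giving 39% + 43% = 82%.
Chain via Wildmere Media Ltd → Talon Realty LP → Copperline Holdings Ltd (R1): 82% × 58% × 94% × 21% = 9.388344% of Meridian Partners LP.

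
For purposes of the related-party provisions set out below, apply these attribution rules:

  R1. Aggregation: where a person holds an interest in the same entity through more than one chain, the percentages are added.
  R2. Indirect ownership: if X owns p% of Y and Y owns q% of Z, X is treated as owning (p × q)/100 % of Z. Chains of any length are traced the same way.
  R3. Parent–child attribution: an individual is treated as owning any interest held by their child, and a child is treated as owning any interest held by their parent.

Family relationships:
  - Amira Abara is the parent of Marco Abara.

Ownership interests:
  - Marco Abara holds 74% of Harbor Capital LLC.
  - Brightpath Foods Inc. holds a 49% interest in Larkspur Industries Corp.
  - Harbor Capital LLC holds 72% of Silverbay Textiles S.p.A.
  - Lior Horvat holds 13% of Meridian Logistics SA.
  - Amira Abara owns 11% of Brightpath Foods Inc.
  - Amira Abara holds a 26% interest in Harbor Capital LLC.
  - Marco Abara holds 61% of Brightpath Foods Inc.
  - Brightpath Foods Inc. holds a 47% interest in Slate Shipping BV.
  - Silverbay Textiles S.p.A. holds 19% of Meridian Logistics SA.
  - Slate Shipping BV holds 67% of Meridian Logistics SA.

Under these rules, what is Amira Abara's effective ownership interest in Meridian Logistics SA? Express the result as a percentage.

36.3528%

By parent–child attribution (R3), Amira Abara is treated as also owning Marco Abara's interest in Brightpath Foods Inc, giving 11% + 61% = 72%.
By parent–child attribution (R3), Amira Abara is treated as also owning Marco Abara's interest in Harbor Capital LLC, giving 26% + 74% = 100%.
Chain via Brightpath Foods Inc. → Slate Shipping BV (R2): 72% × 47% × 67% = 22.6728% of Meridian Logistics SA.
Chain via Harbor Capital LLC → Silverbay Textiles S.p.A. (R2): 100% × 72% × 19% = 13.68% of Meridian Logistics SA.
Aggregating (R1): 22.6728% + 13.68% = 36.3528%.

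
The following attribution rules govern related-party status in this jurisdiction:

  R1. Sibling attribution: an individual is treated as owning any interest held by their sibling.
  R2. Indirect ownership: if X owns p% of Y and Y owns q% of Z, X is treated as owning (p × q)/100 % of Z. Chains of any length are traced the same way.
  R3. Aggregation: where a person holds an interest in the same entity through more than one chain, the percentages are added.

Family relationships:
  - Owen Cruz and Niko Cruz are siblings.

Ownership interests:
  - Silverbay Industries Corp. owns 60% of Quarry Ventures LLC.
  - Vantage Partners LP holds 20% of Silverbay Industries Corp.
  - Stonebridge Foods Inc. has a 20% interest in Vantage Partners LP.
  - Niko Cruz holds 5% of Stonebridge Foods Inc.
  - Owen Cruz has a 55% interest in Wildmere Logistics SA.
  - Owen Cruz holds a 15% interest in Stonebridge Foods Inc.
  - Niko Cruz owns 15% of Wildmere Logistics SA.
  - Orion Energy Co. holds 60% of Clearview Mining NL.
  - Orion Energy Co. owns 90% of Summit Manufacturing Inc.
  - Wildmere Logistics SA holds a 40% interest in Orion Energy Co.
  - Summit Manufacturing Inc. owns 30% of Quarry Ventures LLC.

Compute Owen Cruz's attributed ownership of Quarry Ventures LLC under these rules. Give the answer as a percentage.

8.04%

By sibling attribution (R1), Owen Cruz is treated as also owning Niko Cruz's interest in Wildmere Logistics SA, giving 55% + 15% = 70%.
By sibling attribution (R1), Owen Cruz is treated as also owning Niko Cruz's interest in Stonebridge Foods Inc, giving 15% + 5% = 20%.
Chain via Wildmere Logistics SA → Orion Energy Co. → Summit Manufacturing Inc. (R2): 70% × 40% × 90% × 30% = 7.56% of Quarry Ventures LLC.
Chain via Stonebridge Foods Inc. → Vantage Partners LP → Silverbay Industries Corp. (R2): 20% × 20% × 20% × 60% = 0.48% of Quarry Ventures LLC.
Aggregating (R3): 7.56% + 0.48% = 8.04%.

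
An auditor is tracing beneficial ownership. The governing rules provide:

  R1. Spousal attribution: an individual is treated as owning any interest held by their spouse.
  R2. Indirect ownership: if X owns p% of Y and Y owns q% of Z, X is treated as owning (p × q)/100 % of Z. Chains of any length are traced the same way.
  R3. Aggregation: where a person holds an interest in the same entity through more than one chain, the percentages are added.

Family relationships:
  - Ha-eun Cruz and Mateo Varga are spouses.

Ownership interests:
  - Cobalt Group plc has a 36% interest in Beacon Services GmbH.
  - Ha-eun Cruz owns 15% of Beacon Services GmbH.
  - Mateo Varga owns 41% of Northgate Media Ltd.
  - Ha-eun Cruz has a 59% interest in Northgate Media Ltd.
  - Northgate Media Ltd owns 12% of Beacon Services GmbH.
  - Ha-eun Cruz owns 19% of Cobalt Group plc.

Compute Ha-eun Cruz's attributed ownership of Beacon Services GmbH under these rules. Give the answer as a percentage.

33.84%

By spousal attribution (R1), Ha-eun Cruz is treated as also owning Mateo Varga's interest in Northgate Media Ltd, giving 59% + 41% = 100%.
Chain via Northgate Media Ltd (R2): 100% × 12% = 12% of Beacon Services GmbH.
Chain via Cobalt Group plc (R2): 19% × 36% = 6.84% of Beacon Services GmbH.
Direct interest in Beacon Services GmbH: 15%.
Aggregating (R3): 12% + 6.84% + 15% = 33.84%.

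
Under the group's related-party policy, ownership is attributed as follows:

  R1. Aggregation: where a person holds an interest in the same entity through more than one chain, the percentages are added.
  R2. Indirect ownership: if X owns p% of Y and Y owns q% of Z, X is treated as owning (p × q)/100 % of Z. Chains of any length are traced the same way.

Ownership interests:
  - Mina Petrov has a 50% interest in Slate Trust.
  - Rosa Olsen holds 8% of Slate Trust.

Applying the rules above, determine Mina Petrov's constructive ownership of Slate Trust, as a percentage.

50%

Direct interest in Slate Trust: 50%.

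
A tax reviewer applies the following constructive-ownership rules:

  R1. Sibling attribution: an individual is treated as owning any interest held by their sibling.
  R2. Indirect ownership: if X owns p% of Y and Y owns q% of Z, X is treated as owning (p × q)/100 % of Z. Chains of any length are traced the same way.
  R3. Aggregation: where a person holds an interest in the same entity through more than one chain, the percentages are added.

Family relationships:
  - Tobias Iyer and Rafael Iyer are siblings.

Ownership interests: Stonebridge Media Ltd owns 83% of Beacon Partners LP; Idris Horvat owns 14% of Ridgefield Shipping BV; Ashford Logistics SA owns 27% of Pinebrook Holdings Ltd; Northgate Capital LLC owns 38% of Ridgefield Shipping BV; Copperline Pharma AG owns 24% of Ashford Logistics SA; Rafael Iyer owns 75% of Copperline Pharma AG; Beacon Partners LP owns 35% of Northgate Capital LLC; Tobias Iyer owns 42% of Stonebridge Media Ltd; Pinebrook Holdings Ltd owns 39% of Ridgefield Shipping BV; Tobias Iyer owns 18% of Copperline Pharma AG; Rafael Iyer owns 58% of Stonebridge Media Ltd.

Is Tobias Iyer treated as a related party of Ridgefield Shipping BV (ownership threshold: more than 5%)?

By sibling attribution (R1), Tobias Iyer is treated as also owning Rafael Iyer's interest in Copperline Pharma AG, giving 18% + 75% = 93%.
By sibling attribution (R1), Tobias Iyer is treated as also owning Rafael Iyer's interest in Stonebridge Media Ltd, giving 42% + 58% = 100%.
Chain via Copperline Pharma AG → Ashford Logistics SA → Pinebrook Holdings Ltd (R2): 93% × 24% × 27% × 39% = 2.350296% of Ridgefield Shipping BV.
Chain via Stonebridge Media Ltd → Beacon Partners LP → Northgate Capital LLC (R2): 100% × 83% × 35% × 38% = 11.039% of Ridgefield Shipping BV.
Aggregating (R3): 2.350296% + 11.039% = 13.389296%.
13.389296% exceeds the 5% threshold, so Tobias is a related party to Ridgefield Shipping BV.

Yes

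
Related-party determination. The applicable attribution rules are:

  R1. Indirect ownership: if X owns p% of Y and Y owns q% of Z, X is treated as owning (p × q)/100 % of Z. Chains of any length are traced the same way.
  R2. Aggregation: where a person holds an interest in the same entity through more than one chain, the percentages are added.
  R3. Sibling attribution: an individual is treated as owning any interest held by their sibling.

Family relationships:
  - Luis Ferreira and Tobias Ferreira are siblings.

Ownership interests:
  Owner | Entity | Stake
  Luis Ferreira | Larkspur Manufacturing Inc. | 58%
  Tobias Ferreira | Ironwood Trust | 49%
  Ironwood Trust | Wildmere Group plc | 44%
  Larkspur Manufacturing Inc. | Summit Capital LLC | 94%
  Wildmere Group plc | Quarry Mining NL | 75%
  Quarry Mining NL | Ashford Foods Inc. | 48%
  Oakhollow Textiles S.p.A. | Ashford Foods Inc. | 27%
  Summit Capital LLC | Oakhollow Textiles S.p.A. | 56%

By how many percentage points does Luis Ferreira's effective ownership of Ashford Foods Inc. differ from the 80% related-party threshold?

63.994976

By sibling attribution (R3), Luis Ferreira is treated as owning Tobias Ferreira's 49% interest in Ironwood Trust.
Chain via Larkspur Manufacturing Inc. → Summit Capital LLC → Oakhollow Textiles S.p.A. (R1): 58% × 94% × 56% × 27% = 8.243424% of Ashford Foods Inc.
Chain via Ironwood Trust → Wildmere Group plc → Quarry Mining NL (R1): 49% × 44% × 75% × 48% = 7.7616% of Ashford Foods Inc.
Aggregating (R2): 8.243424% + 7.7616% = 16.005024%.
16.005024% falls short of the 80% threshold by 63.994976 percentage points.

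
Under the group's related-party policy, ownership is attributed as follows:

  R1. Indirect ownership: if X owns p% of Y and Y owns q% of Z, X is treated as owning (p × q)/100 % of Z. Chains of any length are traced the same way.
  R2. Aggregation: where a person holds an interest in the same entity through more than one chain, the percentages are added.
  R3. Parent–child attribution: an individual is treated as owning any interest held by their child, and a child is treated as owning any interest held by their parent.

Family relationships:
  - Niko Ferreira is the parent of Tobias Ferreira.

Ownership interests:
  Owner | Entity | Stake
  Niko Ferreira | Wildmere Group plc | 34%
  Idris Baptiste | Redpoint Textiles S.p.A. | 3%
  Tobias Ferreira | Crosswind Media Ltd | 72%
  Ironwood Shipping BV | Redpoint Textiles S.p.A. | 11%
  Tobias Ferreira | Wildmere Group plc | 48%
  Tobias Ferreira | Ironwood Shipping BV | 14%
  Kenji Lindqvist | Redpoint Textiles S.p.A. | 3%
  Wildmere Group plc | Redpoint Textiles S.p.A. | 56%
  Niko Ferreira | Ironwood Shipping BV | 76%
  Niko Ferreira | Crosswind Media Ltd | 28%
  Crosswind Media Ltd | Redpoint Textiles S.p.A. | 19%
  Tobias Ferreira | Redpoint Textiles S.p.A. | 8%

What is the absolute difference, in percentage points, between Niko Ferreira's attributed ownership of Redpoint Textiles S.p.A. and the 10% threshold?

By parent–child attribution (R3), Niko Ferreira is treated as also owning Tobias Ferreira's interest in Wildmere Group plc, giving 34% + 48% = 82%.
By parent–child attribution (R3), Niko Ferreira is treated as also owning Tobias Ferreira's interest in Crosswind Media Ltd, giving 28% + 72% = 100%.
By parent–child attribution (R3), Niko Ferreira is treated as also owning Tobias Ferreira's interest in Ironwood Shipping BV, giving 76% + 14% = 90%.
By parent–child attribution (R3), Niko Ferreira is treated as owning Tobias Ferreira's 8% interest in Redpoint Textiles S.p.A.
Chain via Wildmere Group plc (R1): 82% × 56% = 45.92% of Redpoint Textiles S.p.A.
Chain via Crosswind Media Ltd (R1): 100% × 19% = 19% of Redpoint Textiles S.p.A.
Chain via Ironwood Shipping BV (R1): 90% × 11% = 9.9% of Redpoint Textiles S.p.A.
Direct interest in Redpoint Textiles S.p.A: 8%.
Aggregating (R2): 45.92% + 19% + 9.9% + 8% = 82.82%.
82.82% exceeds the 10% threshold by 72.82 percentage points.

72.82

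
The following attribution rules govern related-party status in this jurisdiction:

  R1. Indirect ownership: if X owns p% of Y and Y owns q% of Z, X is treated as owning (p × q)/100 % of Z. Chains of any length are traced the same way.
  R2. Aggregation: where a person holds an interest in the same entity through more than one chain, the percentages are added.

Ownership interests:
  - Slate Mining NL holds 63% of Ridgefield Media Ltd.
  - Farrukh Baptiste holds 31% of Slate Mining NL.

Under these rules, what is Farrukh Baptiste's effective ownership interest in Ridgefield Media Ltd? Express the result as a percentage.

Chain via Slate Mining NL (R1): 31% × 63% = 19.53% of Ridgefield Media Ltd.

19.53%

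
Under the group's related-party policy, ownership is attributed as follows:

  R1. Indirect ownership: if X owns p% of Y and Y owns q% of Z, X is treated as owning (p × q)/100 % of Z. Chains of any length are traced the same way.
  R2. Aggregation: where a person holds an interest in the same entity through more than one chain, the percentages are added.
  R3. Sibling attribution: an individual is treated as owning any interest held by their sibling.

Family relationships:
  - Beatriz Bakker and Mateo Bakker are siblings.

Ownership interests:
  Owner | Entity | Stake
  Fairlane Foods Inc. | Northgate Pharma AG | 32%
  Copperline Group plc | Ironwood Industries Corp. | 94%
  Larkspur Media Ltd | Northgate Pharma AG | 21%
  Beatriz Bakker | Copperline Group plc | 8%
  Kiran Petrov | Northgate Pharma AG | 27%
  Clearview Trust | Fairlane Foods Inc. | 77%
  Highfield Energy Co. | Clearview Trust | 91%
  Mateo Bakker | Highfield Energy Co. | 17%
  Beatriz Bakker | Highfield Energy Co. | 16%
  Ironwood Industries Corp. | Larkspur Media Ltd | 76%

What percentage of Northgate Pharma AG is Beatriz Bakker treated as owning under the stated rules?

By sibling attribution (R3), Beatriz Bakker is treated as also owning Mateo Bakker's interest in Highfield Energy Co, giving 16% + 17% = 33%.
Chain via Highfield Energy Co. → Clearview Trust → Fairlane Foods Inc. (R1): 33% × 91% × 77% × 32% = 7.399392% of Northgate Pharma AG.
Chain via Copperline Group plc → Ironwood Industries Corp. → Larkspur Media Ltd (R1): 8% × 94% × 76% × 21% = 1.200192% of Northgate Pharma AG.
Aggregating (R2): 7.399392% + 1.200192% = 8.599584%.

8.599584%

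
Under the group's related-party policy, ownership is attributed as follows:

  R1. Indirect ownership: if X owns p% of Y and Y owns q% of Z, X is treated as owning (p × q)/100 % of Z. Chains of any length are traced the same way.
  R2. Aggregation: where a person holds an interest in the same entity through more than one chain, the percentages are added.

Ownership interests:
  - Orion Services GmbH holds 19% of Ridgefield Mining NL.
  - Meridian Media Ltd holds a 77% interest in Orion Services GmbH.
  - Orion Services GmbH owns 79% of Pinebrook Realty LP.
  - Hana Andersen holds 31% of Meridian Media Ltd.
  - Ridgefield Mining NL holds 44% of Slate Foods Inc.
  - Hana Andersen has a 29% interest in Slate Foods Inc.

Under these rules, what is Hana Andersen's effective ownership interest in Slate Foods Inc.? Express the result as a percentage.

30.995532%

Chain via Meridian Media Ltd → Orion Services GmbH → Ridgefield Mining NL (R1): 31% × 77% × 19% × 44% = 1.995532% of Slate Foods Inc.
Direct interest in Slate Foods Inc: 29%.
Aggregating (R2): 1.995532% + 29% = 30.995532%.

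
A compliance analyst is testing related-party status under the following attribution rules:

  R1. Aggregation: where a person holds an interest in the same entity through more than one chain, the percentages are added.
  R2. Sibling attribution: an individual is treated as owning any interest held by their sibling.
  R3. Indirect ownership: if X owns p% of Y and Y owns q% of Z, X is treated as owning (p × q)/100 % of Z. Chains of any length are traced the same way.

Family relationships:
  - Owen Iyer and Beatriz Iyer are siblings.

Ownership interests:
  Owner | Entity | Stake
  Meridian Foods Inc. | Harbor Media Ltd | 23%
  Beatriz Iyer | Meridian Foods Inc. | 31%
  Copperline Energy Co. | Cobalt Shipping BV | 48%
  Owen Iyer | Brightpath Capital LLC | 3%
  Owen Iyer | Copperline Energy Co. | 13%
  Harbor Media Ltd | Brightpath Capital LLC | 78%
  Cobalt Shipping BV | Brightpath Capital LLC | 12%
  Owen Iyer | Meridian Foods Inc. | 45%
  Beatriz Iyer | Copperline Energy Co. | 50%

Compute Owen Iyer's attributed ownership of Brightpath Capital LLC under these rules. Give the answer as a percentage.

By sibling attribution (R2), Owen Iyer is treated as also owning Beatriz Iyer's interest in Meridian Foods Inc, giving 45% + 31% = 76%.
By sibling attribution (R2), Owen Iyer is treated as also owning Beatriz Iyer's interest in Copperline Energy Co, giving 13% + 50% = 63%.
Chain via Meridian Foods Inc. → Harbor Media Ltd (R3): 76% × 23% × 78% = 13.6344% of Brightpath Capital LLC.
Chain via Copperline Energy Co. → Cobalt Shipping BV (R3): 63% × 48% × 12% = 3.6288% of Brightpath Capital LLC.
Direct interest in Brightpath Capital LLC: 3%.
Aggregating (R1): 13.6344% + 3.6288% + 3% = 20.2632%.

20.2632%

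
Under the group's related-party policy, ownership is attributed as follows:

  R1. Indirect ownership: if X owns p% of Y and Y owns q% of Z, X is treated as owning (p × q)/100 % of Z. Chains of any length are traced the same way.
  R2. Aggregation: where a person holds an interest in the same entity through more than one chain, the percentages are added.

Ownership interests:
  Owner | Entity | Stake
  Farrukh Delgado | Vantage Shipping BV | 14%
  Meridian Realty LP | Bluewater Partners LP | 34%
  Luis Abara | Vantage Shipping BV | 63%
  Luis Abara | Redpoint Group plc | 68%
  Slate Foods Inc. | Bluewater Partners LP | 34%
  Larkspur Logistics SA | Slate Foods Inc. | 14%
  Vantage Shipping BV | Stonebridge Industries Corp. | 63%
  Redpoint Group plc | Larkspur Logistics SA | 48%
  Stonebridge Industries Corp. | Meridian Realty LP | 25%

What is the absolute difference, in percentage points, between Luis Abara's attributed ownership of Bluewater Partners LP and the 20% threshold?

15.072686

Chain via Redpoint Group plc → Larkspur Logistics SA → Slate Foods Inc. (R1): 68% × 48% × 14% × 34% = 1.553664% of Bluewater Partners LP.
Chain via Vantage Shipping BV → Stonebridge Industries Corp. → Meridian Realty LP (R1): 63% × 63% × 25% × 34% = 3.37365% of Bluewater Partners LP.
Aggregating (R2): 1.553664% + 3.37365% = 4.927314%.
4.927314% falls short of the 20% threshold by 15.072686 percentage points.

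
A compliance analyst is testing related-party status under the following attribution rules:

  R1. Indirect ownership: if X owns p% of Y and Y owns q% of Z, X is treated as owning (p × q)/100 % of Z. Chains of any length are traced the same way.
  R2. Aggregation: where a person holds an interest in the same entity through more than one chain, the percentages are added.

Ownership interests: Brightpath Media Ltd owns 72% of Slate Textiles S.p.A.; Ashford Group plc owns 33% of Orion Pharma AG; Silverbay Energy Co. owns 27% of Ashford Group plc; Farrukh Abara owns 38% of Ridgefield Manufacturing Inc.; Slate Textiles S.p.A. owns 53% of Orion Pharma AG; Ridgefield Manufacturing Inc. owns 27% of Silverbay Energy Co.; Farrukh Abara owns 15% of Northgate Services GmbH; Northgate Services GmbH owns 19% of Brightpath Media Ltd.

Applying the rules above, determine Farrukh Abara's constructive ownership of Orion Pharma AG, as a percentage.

2.001726%

Chain via Northgate Services GmbH → Brightpath Media Ltd → Slate Textiles S.p.A. (R1): 15% × 19% × 72% × 53% = 1.08756% of Orion Pharma AG.
Chain via Ridgefield Manufacturing Inc. → Silverbay Energy Co. → Ashford Group plc (R1): 38% × 27% × 27% × 33% = 0.914166% of Orion Pharma AG.
Aggregating (R2): 1.08756% + 0.914166% = 2.001726%.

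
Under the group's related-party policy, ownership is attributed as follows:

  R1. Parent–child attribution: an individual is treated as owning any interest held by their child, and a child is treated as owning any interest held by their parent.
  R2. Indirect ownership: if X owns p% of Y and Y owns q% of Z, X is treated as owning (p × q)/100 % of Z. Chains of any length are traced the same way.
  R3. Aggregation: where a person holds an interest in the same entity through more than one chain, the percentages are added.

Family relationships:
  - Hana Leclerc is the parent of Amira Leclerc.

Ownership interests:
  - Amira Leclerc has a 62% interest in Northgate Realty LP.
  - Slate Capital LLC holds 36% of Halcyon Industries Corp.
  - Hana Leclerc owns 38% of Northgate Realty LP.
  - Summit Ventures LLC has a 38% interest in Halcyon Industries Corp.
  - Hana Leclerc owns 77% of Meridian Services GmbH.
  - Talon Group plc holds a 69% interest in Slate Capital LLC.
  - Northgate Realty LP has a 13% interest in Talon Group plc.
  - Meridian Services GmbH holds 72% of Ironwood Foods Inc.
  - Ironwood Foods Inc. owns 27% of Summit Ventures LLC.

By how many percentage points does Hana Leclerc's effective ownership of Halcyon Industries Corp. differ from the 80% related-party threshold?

By parent–child attribution (R1), Hana Leclerc is treated as also owning Amira Leclerc's interest in Northgate Realty LP, giving 38% + 62% = 100%.
Chain via Northgate Realty LP → Talon Group plc → Slate Capital LLC (R2): 100% × 13% × 69% × 36% = 3.2292% of Halcyon Industries Corp.
Chain via Meridian Services GmbH → Ironwood Foods Inc. → Summit Ventures LLC (R2): 77% × 72% × 27% × 38% = 5.688144% of Halcyon Industries Corp.
Aggregating (R3): 3.2292% + 5.688144% = 8.917344%.
8.917344% falls short of the 80% threshold by 71.082656 percentage points.

71.082656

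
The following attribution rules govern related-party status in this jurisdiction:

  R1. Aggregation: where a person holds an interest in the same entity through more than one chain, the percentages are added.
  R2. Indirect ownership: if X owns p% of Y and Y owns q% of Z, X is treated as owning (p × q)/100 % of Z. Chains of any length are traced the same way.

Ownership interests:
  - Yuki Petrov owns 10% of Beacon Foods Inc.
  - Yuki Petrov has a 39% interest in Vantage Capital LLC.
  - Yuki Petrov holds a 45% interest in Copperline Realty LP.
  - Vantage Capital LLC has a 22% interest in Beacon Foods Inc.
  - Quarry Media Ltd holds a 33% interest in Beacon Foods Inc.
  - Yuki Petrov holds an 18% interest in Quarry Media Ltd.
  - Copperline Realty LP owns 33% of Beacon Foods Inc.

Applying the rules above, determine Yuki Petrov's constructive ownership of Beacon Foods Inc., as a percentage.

39.37%

Chain via Vantage Capital LLC (R2): 39% × 22% = 8.58% of Beacon Foods Inc.
Chain via Quarry Media Ltd (R2): 18% × 33% = 5.94% of Beacon Foods Inc.
Chain via Copperline Realty LP (R2): 45% × 33% = 14.85% of Beacon Foods Inc.
Direct interest in Beacon Foods Inc: 10%.
Aggregating (R1): 8.58% + 5.94% + 14.85% + 10% = 39.37%.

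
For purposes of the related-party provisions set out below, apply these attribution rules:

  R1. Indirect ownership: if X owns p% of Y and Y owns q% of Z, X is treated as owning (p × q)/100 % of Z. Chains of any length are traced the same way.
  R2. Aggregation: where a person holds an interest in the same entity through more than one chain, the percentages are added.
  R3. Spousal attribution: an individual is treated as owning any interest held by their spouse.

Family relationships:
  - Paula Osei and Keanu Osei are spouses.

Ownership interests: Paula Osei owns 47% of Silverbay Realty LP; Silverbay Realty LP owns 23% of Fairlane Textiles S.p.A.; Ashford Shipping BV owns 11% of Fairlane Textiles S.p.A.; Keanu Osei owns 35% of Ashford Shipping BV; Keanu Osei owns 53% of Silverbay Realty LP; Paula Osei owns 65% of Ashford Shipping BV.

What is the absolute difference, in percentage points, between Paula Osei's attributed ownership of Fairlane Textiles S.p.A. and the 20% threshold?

By spousal attribution (R3), Paula Osei is treated as also owning Keanu Osei's interest in Ashford Shipping BV, giving 65% + 35% = 100%.
By spousal attribution (R3), Paula Osei is treated as also owning Keanu Osei's interest in Silverbay Realty LP, giving 47% + 53% = 100%.
Chain via Ashford Shipping BV (R1): 100% × 11% = 11% of Fairlane Textiles S.p.A.
Chain via Silverbay Realty LP (R1): 100% × 23% = 23% of Fairlane Textiles S.p.A.
Aggregating (R2): 11% + 23% = 34%.
34% exceeds the 20% threshold by 14 percentage points.

14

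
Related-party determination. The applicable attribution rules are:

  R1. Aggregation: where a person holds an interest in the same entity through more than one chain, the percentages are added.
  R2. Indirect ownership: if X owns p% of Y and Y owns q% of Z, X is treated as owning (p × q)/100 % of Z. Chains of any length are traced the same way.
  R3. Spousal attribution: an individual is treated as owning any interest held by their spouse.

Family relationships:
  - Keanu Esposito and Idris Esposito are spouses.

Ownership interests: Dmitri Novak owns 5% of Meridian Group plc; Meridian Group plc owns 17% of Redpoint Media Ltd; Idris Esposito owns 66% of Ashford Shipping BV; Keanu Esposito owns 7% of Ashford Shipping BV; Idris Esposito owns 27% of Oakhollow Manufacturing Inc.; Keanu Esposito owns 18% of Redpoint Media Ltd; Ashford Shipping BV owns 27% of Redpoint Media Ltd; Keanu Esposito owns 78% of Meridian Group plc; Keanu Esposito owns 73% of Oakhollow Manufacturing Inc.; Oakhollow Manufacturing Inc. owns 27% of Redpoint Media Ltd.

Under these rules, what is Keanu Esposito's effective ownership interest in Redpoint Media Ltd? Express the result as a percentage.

By spousal attribution (R3), Keanu Esposito is treated as also owning Idris Esposito's interest in Oakhollow Manufacturing Inc, giving 73% + 27% = 100%.
By spousal attribution (R3), Keanu Esposito is treated as also owning Idris Esposito's interest in Ashford Shipping BV, giving 7% + 66% = 73%.
Chain via Oakhollow Manufacturing Inc. (R2): 100% × 27% = 27% of Redpoint Media Ltd.
Chain via Ashford Shipping BV (R2): 73% × 27% = 19.71% of Redpoint Media Ltd.
Chain via Meridian Group plc (R2): 78% × 17% = 13.26% of Redpoint Media Ltd.
Direct interest in Redpoint Media Ltd: 18%.
Aggregating (R1): 27% + 19.71% + 13.26% + 18% = 77.97%.

77.97%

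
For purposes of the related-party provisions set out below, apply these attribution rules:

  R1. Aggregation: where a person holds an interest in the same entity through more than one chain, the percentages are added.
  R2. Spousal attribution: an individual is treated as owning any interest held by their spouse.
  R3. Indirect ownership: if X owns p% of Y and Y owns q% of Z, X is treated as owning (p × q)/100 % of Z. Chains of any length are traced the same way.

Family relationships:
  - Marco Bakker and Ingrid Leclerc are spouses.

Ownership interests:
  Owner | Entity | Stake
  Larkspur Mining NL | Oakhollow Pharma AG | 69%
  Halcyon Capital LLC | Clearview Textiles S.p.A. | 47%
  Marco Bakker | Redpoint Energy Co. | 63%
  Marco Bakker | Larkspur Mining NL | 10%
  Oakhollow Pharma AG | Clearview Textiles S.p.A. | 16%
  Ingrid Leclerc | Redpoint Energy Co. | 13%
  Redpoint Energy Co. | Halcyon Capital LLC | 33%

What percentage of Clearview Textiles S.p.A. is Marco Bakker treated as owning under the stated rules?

12.8916%

By spousal attribution (R2), Marco Bakker is treated as also owning Ingrid Leclerc's interest in Redpoint Energy Co, giving 63% + 13% = 76%.
Chain via Larkspur Mining NL → Oakhollow Pharma AG (R3): 10% × 69% × 16% = 1.104% of Clearview Textiles S.p.A.
Chain via Redpoint Energy Co. → Halcyon Capital LLC (R3): 76% × 33% × 47% = 11.7876% of Clearview Textiles S.p.A.
Aggregating (R1): 1.104% + 11.7876% = 12.8916%.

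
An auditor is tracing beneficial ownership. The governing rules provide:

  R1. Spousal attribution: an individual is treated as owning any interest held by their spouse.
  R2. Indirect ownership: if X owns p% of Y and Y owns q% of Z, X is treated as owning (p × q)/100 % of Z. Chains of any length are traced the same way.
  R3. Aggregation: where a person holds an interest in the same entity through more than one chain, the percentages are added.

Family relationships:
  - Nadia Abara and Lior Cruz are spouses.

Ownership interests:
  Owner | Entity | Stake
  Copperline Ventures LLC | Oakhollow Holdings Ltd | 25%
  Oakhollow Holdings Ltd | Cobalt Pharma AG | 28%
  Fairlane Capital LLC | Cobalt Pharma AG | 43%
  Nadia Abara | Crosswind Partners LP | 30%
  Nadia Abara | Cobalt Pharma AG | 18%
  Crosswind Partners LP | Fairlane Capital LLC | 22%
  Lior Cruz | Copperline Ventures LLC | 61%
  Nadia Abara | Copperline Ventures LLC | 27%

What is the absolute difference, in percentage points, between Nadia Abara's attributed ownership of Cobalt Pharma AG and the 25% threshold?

1.998

By spousal attribution (R1), Nadia Abara is treated as also owning Lior Cruz's interest in Copperline Ventures LLC, giving 27% + 61% = 88%.
Chain via Copperline Ventures LLC → Oakhollow Holdings Ltd (R2): 88% × 25% × 28% = 6.16% of Cobalt Pharma AG.
Chain via Crosswind Partners LP → Fairlane Capital LLC (R2): 30% × 22% × 43% = 2.838% of Cobalt Pharma AG.
Direct interest in Cobalt Pharma AG: 18%.
Aggregating (R3): 6.16% + 2.838% + 18% = 26.998%.
26.998% exceeds the 25% threshold by 1.998 percentage points.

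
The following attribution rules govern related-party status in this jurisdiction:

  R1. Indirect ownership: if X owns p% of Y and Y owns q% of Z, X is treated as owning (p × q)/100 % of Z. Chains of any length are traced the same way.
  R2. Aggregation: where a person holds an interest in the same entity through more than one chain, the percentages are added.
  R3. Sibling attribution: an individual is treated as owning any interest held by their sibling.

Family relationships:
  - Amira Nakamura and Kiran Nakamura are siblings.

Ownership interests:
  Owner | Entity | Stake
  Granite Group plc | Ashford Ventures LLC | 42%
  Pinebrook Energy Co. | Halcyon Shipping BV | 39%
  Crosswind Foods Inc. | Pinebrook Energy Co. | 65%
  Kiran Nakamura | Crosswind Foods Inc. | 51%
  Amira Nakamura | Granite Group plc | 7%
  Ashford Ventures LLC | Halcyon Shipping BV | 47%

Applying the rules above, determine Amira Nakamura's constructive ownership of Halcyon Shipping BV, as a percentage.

14.3103%

By sibling attribution (R3), Amira Nakamura is treated as owning Kiran Nakamura's 51% interest in Crosswind Foods Inc.
Chain via Granite Group plc → Ashford Ventures LLC (R1): 7% × 42% × 47% = 1.3818% of Halcyon Shipping BV.
Chain via Crosswind Foods Inc. → Pinebrook Energy Co. (R1): 51% × 65% × 39% = 12.9285% of Halcyon Shipping BV.
Aggregating (R2): 1.3818% + 12.9285% = 14.3103%.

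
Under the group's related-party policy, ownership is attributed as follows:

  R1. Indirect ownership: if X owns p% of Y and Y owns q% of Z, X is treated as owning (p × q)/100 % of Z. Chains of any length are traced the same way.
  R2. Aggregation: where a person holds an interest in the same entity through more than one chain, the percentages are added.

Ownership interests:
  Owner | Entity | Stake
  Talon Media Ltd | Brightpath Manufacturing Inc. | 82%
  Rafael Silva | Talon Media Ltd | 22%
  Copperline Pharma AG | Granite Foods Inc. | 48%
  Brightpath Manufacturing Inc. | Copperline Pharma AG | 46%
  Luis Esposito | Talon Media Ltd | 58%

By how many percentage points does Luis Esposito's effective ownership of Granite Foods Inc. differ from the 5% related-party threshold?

5.501248

Chain via Talon Media Ltd → Brightpath Manufacturing Inc. → Copperline Pharma AG (R1): 58% × 82% × 46% × 48% = 10.501248% of Granite Foods Inc.
10.501248% exceeds the 5% threshold by 5.501248 percentage points.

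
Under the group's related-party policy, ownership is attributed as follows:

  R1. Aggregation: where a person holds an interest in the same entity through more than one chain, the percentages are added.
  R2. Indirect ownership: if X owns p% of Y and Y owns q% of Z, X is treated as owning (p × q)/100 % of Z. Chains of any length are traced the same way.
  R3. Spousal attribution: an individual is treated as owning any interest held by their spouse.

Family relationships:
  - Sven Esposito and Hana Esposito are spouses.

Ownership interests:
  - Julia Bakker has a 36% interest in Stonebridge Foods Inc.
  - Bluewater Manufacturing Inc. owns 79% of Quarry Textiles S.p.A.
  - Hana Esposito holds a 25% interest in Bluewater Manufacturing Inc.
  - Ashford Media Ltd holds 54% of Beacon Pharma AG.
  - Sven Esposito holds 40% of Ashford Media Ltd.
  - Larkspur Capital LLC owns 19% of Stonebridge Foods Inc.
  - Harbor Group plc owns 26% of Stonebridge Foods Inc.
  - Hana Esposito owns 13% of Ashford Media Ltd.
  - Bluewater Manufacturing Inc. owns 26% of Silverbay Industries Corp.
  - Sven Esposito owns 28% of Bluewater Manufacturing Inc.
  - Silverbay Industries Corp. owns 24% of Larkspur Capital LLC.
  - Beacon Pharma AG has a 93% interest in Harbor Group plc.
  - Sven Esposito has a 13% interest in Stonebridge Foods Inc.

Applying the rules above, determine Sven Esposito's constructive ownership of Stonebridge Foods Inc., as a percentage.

By spousal attribution (R3), Sven Esposito is treated as also owning Hana Esposito's interest in Bluewater Manufacturing Inc, giving 28% + 25% = 53%.
By spousal attribution (R3), Sven Esposito is treated as also owning Hana Esposito's interest in Ashford Media Ltd, giving 40% + 13% = 53%.
Chain via Bluewater Manufacturing Inc. → Silverbay Industries Corp. → Larkspur Capital LLC (R2): 53% × 26% × 24% × 19% = 0.628368% of Stonebridge Foods Inc.
Chain via Ashford Media Ltd → Beacon Pharma AG → Harbor Group plc (R2): 53% × 54% × 93% × 26% = 6.920316% of Stonebridge Foods Inc.
Direct interest in Stonebridge Foods Inc: 13%.
Aggregating (R1): 0.628368% + 6.920316% + 13% = 20.548684%.

20.548684%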